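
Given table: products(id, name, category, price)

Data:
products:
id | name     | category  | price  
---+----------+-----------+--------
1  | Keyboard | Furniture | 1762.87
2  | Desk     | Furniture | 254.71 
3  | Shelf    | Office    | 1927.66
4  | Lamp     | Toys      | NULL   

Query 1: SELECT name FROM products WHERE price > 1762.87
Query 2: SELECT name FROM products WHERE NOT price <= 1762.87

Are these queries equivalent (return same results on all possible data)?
Yes, equivalent

Both queries return: [('Shelf',)]

Reason: Both filter price > 1762.87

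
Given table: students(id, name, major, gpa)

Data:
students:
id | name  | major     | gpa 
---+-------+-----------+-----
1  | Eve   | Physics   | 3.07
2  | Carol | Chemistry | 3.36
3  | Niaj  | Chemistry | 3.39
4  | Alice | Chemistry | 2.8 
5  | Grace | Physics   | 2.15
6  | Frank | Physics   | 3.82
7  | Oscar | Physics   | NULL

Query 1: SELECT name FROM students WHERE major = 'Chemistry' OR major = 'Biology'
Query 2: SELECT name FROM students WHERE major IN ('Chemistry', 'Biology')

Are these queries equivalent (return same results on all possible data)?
Yes, equivalent

Both queries return: [('Alice',), ('Carol',), ('Niaj',)]

Reason: OR vs IN are equivalent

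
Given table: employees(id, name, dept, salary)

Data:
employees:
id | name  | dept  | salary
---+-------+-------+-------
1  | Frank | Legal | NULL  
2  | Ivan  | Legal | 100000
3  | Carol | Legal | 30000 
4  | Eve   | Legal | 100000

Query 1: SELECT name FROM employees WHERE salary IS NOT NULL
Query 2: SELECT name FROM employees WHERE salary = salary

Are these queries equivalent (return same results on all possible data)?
Yes, equivalent

Both queries return: [('Carol',), ('Eve',), ('Ivan',)]

Reason: IS NOT NULL vs self-equality (both exclude NULLs)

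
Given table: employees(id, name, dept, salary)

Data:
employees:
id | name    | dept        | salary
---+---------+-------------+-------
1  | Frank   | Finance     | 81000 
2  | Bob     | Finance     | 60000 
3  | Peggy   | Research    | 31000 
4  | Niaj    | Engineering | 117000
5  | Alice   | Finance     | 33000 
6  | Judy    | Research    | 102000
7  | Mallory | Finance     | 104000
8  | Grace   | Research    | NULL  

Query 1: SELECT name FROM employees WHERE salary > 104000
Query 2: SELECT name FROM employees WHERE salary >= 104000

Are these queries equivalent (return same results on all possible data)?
No, not equivalent

Query 1 returns: [('Niaj',)]
Query 2 returns: [('Niaj',), ('Mallory',)]

Reason: > vs >= gives different results when salary = 104000 exists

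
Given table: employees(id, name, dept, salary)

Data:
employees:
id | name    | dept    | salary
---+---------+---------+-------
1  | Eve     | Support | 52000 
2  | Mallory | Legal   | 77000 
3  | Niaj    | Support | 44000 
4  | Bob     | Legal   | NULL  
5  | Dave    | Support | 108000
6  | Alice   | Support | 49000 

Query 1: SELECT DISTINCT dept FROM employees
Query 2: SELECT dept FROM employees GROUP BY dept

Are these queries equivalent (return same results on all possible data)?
Yes, equivalent

Both queries return: [('Legal',), ('Support',)]

Reason: Both get unique depts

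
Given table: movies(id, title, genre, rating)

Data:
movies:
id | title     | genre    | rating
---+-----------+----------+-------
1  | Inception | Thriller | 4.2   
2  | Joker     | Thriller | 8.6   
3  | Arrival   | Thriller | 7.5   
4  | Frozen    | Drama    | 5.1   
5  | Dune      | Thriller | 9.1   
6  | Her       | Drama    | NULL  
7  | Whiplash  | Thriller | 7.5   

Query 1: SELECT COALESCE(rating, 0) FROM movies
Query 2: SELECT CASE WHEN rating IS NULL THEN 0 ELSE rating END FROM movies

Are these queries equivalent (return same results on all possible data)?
Yes, equivalent

Both queries return: [(0,), (4.2,), (5.1,), (7.5,), (7.5,), (8.6,), (9.1,)]

Reason: COALESCE vs CASE for NULL handling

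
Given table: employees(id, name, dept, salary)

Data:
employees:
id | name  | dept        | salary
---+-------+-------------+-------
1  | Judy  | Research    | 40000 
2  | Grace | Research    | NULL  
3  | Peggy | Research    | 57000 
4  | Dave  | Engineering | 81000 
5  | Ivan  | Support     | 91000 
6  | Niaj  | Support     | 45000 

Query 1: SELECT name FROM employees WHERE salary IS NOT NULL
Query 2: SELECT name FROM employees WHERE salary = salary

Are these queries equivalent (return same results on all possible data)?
Yes, equivalent

Both queries return: [('Dave',), ('Ivan',), ('Judy',), ('Niaj',), ('Peggy',)]

Reason: IS NOT NULL vs self-equality (both exclude NULLs)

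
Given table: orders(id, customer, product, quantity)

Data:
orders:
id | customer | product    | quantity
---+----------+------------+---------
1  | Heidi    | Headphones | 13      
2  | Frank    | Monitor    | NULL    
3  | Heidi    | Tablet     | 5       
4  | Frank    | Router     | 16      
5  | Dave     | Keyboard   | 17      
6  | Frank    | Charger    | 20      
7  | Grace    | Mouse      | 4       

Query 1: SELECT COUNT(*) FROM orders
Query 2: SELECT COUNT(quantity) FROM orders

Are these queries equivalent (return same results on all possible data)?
No, not equivalent

Query 1 returns: [(7,)]
Query 2 returns: [(6,)]

Reason: COUNT(*) includes NULLs, COUNT(column) excludes them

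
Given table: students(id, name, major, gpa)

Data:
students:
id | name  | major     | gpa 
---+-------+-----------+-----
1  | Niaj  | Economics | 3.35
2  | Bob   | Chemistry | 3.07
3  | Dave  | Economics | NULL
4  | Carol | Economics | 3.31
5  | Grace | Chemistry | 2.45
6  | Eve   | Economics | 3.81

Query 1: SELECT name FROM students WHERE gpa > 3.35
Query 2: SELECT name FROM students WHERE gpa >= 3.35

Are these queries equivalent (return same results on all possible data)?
No, not equivalent

Query 1 returns: [('Eve',)]
Query 2 returns: [('Niaj',), ('Eve',)]

Reason: > vs >= gives different results when gpa = 3.35 exists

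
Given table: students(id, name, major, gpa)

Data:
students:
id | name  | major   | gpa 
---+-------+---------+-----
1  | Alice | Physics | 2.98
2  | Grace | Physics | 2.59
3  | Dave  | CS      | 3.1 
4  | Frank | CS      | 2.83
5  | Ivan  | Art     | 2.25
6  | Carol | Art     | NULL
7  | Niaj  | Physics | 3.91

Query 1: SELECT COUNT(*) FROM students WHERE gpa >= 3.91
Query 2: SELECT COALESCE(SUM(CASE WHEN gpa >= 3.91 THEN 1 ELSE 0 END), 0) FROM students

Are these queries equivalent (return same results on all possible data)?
Yes, equivalent

Both queries return: [(1,)]

Reason: COUNT with WHERE vs conditional SUM (COALESCE handles empty-table NULL)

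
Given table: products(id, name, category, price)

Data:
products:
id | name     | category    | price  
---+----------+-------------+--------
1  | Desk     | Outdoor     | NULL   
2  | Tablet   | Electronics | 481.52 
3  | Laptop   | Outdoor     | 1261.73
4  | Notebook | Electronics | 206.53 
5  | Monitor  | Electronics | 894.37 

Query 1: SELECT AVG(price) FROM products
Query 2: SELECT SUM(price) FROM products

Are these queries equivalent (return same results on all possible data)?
No, not equivalent

Query 1 returns: [(711.0375,)]
Query 2 returns: [(2844.15,)]

Reason: AVG vs SUM give different aggregate values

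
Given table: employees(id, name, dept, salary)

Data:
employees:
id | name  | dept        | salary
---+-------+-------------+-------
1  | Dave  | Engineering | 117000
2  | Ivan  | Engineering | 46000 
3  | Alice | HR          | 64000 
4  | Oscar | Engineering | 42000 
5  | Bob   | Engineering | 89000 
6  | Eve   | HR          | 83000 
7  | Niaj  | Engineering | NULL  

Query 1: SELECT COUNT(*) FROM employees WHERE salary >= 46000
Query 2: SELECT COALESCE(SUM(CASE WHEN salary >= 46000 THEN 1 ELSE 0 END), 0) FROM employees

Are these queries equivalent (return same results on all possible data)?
Yes, equivalent

Both queries return: [(5,)]

Reason: COUNT with WHERE vs conditional SUM (COALESCE handles empty-table NULL)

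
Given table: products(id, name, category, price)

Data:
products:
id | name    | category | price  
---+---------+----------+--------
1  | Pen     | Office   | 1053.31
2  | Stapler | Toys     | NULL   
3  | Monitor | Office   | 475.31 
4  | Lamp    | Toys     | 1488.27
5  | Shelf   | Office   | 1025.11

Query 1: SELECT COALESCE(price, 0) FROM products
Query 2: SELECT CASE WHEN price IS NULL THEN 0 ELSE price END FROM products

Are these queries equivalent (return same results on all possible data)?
Yes, equivalent

Both queries return: [(0,), (475.31,), (1025.11,), (1053.31,), (1488.27,)]

Reason: COALESCE vs CASE for NULL handling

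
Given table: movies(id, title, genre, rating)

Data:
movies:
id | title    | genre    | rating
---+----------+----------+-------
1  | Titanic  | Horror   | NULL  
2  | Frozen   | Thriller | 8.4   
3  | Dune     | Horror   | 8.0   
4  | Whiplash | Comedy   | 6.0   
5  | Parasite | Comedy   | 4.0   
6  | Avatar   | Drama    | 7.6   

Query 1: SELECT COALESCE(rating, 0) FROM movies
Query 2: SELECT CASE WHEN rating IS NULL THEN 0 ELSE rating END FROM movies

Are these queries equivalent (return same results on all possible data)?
Yes, equivalent

Both queries return: [(0,), (4.0,), (6.0,), (7.6,), (8.0,), (8.4,)]

Reason: COALESCE vs CASE for NULL handling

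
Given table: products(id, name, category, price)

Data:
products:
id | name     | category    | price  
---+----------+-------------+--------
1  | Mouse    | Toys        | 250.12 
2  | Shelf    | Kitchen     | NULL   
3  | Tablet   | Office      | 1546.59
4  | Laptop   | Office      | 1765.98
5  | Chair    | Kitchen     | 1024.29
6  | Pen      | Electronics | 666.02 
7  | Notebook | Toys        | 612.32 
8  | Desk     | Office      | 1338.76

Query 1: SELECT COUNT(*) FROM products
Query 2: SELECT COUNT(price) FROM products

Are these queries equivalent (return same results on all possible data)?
No, not equivalent

Query 1 returns: [(8,)]
Query 2 returns: [(7,)]

Reason: COUNT(*) includes NULLs, COUNT(column) excludes them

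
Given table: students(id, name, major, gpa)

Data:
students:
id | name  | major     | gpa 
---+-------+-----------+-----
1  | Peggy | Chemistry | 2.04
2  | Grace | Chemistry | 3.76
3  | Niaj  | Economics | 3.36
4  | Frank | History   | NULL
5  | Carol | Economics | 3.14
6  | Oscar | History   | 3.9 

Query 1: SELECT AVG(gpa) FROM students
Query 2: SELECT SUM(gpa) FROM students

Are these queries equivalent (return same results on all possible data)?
No, not equivalent

Query 1 returns: [(3.2399999999999998,)]
Query 2 returns: [(16.2,)]

Reason: AVG vs SUM give different aggregate values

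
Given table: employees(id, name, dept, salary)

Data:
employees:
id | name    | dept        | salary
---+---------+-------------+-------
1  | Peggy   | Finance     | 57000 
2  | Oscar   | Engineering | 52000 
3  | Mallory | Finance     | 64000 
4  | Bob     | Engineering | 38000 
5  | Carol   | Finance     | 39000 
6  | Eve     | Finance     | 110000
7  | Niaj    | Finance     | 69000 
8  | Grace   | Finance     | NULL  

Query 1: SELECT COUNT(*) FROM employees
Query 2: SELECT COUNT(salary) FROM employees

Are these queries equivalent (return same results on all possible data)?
No, not equivalent

Query 1 returns: [(8,)]
Query 2 returns: [(7,)]

Reason: COUNT(*) includes NULLs, COUNT(column) excludes them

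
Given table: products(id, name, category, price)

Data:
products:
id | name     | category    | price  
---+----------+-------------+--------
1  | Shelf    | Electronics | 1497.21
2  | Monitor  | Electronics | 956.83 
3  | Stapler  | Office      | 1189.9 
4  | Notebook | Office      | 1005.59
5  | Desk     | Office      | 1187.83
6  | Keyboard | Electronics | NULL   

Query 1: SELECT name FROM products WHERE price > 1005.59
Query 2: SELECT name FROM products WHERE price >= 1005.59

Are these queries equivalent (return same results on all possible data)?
No, not equivalent

Query 1 returns: [('Shelf',), ('Stapler',), ('Desk',)]
Query 2 returns: [('Shelf',), ('Stapler',), ('Notebook',), ('Desk',)]

Reason: > vs >= gives different results when price = 1005.59 exists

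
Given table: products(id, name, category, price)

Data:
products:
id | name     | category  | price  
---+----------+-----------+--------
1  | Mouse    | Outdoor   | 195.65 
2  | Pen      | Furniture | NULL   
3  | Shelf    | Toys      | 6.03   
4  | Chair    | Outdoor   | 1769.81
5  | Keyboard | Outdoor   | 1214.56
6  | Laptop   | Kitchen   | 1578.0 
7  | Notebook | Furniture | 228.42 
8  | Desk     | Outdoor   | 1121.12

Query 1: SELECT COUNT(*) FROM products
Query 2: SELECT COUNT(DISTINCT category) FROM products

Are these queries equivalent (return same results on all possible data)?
No, not equivalent

Query 1 returns: [(8,)]
Query 2 returns: [(4,)]

Reason: COUNT(*) counts rows, COUNT(DISTINCT category) counts unique categorys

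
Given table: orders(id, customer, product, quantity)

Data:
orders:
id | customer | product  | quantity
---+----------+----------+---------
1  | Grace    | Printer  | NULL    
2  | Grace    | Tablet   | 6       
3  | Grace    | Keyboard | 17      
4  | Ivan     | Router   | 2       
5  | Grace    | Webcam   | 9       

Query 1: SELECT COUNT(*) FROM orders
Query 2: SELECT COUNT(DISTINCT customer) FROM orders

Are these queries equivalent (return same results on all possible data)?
No, not equivalent

Query 1 returns: [(5,)]
Query 2 returns: [(2,)]

Reason: COUNT(*) counts rows, COUNT(DISTINCT customer) counts unique customers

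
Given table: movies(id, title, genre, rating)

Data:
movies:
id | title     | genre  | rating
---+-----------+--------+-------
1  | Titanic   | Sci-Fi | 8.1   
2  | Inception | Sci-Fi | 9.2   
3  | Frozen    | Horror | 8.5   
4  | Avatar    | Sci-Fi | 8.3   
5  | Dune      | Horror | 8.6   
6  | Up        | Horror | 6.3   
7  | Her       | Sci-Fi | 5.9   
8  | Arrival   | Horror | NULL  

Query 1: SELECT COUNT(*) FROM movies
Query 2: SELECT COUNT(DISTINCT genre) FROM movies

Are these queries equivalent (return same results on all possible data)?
No, not equivalent

Query 1 returns: [(8,)]
Query 2 returns: [(2,)]

Reason: COUNT(*) counts rows, COUNT(DISTINCT genre) counts unique genres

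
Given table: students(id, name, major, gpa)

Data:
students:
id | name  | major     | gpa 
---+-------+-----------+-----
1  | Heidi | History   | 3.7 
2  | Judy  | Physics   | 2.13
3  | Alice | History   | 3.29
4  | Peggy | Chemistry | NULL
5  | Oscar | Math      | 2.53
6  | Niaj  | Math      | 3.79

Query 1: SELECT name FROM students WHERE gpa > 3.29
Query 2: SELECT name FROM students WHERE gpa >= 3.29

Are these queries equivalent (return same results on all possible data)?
No, not equivalent

Query 1 returns: [('Heidi',), ('Niaj',)]
Query 2 returns: [('Heidi',), ('Alice',), ('Niaj',)]

Reason: > vs >= gives different results when gpa = 3.29 exists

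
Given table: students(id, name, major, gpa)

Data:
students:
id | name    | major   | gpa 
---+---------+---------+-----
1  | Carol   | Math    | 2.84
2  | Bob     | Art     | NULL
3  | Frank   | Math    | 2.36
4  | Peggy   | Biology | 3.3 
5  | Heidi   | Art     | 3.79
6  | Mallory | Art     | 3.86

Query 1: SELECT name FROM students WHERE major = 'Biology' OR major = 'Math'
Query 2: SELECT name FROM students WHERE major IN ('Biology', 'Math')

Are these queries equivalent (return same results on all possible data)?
Yes, equivalent

Both queries return: [('Carol',), ('Frank',), ('Peggy',)]

Reason: OR vs IN are equivalent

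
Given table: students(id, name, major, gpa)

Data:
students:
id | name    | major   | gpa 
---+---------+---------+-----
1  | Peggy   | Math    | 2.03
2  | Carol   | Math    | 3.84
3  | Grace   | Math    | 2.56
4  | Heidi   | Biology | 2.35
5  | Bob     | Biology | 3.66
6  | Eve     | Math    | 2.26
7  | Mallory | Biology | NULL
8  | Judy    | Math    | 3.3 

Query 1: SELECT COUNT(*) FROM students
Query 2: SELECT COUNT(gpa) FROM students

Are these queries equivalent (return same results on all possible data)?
No, not equivalent

Query 1 returns: [(8,)]
Query 2 returns: [(7,)]

Reason: COUNT(*) includes NULLs, COUNT(column) excludes them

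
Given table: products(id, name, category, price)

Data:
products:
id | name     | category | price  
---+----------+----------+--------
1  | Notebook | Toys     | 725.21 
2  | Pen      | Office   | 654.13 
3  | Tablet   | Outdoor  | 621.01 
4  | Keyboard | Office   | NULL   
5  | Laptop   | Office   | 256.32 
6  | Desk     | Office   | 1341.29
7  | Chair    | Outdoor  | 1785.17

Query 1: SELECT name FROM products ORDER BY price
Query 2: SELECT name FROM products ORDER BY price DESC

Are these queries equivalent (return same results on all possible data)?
No, not equivalent

Query 1 returns: [('Keyboard',), ('Laptop',), ('Tablet',), ('Pen',), ('Notebook',), ('Desk',), ('Chair',)]
Query 2 returns: [('Chair',), ('Desk',), ('Notebook',), ('Pen',), ('Tablet',), ('Laptop',), ('Keyboard',)]

Reason: ASC vs DESC gives opposite ordering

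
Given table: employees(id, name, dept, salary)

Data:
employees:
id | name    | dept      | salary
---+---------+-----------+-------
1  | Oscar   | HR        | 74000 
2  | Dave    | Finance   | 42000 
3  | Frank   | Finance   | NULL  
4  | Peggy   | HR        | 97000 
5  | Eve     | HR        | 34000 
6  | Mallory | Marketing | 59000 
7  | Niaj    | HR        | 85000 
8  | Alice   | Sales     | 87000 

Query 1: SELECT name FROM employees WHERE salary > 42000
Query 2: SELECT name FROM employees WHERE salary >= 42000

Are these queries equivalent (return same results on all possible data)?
No, not equivalent

Query 1 returns: [('Oscar',), ('Peggy',), ('Mallory',), ('Niaj',), ('Alice',)]
Query 2 returns: [('Oscar',), ('Dave',), ('Peggy',), ('Mallory',), ('Niaj',), ('Alice',)]

Reason: > vs >= gives different results when salary = 42000 exists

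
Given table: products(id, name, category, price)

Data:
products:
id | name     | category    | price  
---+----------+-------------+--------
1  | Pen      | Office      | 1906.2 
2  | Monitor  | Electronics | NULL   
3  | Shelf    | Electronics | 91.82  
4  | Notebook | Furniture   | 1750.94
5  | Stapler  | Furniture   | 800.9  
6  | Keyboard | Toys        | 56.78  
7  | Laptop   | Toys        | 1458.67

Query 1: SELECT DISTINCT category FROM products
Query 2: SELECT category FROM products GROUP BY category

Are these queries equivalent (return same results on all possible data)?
Yes, equivalent

Both queries return: [('Electronics',), ('Furniture',), ('Office',), ('Toys',)]

Reason: Both get unique categorys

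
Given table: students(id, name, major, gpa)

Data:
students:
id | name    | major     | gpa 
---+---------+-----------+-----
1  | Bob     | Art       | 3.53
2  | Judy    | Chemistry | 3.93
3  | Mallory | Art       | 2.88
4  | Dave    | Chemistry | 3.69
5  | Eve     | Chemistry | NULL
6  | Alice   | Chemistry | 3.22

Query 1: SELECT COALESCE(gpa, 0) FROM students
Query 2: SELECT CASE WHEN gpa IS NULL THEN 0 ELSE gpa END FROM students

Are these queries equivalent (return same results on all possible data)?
Yes, equivalent

Both queries return: [(0,), (2.88,), (3.22,), (3.53,), (3.69,), (3.93,)]

Reason: COALESCE vs CASE for NULL handling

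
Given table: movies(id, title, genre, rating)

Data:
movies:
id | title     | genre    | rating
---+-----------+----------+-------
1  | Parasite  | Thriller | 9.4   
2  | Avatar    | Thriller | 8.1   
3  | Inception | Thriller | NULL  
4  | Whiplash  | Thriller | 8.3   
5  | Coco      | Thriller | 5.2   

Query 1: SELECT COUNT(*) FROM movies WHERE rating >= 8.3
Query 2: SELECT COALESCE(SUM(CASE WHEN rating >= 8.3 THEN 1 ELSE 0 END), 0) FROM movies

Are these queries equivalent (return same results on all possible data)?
Yes, equivalent

Both queries return: [(2,)]

Reason: COUNT with WHERE vs conditional SUM (COALESCE handles empty-table NULL)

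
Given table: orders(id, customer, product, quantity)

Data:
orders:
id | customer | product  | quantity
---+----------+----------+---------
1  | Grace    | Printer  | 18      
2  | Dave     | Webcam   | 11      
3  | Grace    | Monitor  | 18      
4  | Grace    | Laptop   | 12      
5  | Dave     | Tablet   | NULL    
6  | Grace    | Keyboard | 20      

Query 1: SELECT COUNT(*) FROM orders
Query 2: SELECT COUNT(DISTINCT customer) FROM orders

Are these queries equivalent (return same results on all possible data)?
No, not equivalent

Query 1 returns: [(6,)]
Query 2 returns: [(2,)]

Reason: COUNT(*) counts rows, COUNT(DISTINCT customer) counts unique customers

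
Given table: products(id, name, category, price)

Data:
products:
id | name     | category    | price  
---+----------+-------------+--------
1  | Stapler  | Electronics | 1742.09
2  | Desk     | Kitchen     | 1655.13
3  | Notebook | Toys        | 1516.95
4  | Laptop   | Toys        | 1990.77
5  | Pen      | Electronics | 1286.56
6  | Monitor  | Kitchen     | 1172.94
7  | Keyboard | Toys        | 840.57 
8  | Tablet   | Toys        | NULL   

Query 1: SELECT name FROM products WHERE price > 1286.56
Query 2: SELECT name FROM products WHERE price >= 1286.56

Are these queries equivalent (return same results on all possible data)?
No, not equivalent

Query 1 returns: [('Stapler',), ('Desk',), ('Notebook',), ('Laptop',)]
Query 2 returns: [('Stapler',), ('Desk',), ('Notebook',), ('Laptop',), ('Pen',)]

Reason: > vs >= gives different results when price = 1286.56 exists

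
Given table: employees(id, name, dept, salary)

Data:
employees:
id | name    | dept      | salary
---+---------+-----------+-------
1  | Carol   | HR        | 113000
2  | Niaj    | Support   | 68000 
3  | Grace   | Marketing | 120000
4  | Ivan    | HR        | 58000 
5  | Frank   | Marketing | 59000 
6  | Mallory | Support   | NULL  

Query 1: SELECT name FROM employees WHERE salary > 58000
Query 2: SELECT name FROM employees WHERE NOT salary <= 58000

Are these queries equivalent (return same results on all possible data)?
Yes, equivalent

Both queries return: [('Carol',), ('Frank',), ('Grace',), ('Niaj',)]

Reason: Both filter salary > 58000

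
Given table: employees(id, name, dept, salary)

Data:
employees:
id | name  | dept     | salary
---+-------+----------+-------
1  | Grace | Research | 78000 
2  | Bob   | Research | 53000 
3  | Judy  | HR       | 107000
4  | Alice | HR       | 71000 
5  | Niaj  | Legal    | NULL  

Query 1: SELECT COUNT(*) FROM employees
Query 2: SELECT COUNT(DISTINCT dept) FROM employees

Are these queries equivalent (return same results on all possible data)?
No, not equivalent

Query 1 returns: [(5,)]
Query 2 returns: [(3,)]

Reason: COUNT(*) counts rows, COUNT(DISTINCT dept) counts unique depts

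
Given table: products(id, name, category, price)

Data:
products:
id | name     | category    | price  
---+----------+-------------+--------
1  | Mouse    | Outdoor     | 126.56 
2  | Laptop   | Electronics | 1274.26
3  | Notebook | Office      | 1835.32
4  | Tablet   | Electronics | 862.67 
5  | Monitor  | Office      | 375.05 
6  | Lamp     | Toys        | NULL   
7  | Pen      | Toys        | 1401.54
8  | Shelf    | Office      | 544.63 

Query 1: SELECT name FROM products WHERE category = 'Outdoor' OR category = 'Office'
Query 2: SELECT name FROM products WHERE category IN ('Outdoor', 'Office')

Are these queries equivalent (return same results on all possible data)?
Yes, equivalent

Both queries return: [('Monitor',), ('Mouse',), ('Notebook',), ('Shelf',)]

Reason: OR vs IN are equivalent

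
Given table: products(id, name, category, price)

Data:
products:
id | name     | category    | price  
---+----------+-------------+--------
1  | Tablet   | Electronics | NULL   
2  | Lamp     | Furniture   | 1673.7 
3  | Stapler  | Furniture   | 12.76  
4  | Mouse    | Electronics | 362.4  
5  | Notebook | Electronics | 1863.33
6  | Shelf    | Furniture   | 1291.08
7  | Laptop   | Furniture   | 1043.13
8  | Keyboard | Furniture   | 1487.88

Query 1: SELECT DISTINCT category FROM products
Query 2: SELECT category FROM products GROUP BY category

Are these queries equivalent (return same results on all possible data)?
Yes, equivalent

Both queries return: [('Electronics',), ('Furniture',)]

Reason: Both get unique categorys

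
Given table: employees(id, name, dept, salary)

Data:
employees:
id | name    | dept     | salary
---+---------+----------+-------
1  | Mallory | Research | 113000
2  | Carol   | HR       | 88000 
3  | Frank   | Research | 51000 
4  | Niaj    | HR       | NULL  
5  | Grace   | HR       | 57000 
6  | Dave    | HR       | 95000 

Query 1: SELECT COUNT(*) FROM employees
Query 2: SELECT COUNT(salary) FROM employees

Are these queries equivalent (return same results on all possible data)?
No, not equivalent

Query 1 returns: [(6,)]
Query 2 returns: [(5,)]

Reason: COUNT(*) includes NULLs, COUNT(column) excludes them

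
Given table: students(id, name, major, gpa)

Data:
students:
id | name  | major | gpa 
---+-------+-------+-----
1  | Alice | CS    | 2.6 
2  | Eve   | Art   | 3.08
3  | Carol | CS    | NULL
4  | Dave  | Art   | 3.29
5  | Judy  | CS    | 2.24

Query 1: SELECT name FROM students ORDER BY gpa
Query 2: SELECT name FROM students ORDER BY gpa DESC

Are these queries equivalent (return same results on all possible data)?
No, not equivalent

Query 1 returns: [('Carol',), ('Judy',), ('Alice',), ('Eve',), ('Dave',)]
Query 2 returns: [('Dave',), ('Eve',), ('Alice',), ('Judy',), ('Carol',)]

Reason: ASC vs DESC gives opposite ordering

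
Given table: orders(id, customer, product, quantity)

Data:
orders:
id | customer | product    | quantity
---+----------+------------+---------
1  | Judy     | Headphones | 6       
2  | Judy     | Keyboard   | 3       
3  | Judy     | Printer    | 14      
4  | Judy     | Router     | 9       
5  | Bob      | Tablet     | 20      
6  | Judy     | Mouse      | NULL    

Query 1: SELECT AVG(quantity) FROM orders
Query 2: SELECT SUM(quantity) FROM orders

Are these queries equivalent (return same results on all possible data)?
No, not equivalent

Query 1 returns: [(10.4,)]
Query 2 returns: [(52,)]

Reason: AVG vs SUM give different aggregate values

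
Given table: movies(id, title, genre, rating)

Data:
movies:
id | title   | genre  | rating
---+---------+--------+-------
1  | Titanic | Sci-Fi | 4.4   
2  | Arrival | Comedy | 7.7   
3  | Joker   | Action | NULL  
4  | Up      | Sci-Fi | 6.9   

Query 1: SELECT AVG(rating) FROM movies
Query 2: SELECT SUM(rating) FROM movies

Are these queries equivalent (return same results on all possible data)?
No, not equivalent

Query 1 returns: [(6.333333333333333,)]
Query 2 returns: [(19.0,)]

Reason: AVG vs SUM give different aggregate values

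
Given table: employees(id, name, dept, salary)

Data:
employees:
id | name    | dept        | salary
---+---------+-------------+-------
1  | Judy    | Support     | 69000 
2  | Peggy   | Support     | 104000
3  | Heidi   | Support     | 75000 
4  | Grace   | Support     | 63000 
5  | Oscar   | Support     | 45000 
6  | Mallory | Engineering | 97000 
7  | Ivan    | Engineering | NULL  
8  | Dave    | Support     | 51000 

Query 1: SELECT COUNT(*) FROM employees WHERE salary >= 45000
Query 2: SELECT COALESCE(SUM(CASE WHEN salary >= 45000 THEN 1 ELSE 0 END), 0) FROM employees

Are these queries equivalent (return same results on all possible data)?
Yes, equivalent

Both queries return: [(7,)]

Reason: COUNT with WHERE vs conditional SUM (COALESCE handles empty-table NULL)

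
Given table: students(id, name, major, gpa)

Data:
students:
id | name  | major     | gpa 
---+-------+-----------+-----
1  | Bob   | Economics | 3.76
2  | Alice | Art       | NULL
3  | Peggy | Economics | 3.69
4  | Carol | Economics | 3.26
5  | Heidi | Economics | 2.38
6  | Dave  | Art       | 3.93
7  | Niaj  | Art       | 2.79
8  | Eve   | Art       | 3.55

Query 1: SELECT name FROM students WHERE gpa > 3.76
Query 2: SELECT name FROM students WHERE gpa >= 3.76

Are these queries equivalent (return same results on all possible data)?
No, not equivalent

Query 1 returns: [('Dave',)]
Query 2 returns: [('Bob',), ('Dave',)]

Reason: > vs >= gives different results when gpa = 3.76 exists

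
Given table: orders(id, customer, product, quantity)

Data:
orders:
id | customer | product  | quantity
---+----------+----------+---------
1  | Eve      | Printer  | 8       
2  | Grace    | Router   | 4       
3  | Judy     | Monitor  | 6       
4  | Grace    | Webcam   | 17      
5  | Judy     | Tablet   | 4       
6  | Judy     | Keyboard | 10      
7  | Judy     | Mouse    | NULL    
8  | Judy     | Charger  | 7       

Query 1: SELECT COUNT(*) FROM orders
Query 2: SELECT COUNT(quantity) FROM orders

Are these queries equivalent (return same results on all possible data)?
No, not equivalent

Query 1 returns: [(8,)]
Query 2 returns: [(7,)]

Reason: COUNT(*) includes NULLs, COUNT(column) excludes them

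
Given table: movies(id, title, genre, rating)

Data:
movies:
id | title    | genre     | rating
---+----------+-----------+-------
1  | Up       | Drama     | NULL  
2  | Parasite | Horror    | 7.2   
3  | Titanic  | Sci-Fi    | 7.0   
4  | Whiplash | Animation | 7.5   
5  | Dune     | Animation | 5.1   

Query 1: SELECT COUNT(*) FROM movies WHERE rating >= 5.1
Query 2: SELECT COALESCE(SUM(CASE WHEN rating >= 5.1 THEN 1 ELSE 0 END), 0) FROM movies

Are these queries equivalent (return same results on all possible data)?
Yes, equivalent

Both queries return: [(4,)]

Reason: COUNT with WHERE vs conditional SUM (COALESCE handles empty-table NULL)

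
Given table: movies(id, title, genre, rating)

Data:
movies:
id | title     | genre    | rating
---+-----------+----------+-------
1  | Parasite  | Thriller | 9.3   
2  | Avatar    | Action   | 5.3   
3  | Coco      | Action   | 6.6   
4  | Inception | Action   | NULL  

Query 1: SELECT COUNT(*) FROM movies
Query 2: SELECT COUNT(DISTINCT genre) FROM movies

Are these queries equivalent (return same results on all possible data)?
No, not equivalent

Query 1 returns: [(4,)]
Query 2 returns: [(2,)]

Reason: COUNT(*) counts rows, COUNT(DISTINCT genre) counts unique genres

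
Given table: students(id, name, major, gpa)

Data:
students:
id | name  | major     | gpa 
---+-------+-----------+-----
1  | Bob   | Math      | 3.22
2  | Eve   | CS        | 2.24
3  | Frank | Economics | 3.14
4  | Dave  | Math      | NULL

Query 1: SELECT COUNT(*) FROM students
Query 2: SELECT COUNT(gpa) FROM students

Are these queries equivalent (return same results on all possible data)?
No, not equivalent

Query 1 returns: [(4,)]
Query 2 returns: [(3,)]

Reason: COUNT(*) includes NULLs, COUNT(column) excludes them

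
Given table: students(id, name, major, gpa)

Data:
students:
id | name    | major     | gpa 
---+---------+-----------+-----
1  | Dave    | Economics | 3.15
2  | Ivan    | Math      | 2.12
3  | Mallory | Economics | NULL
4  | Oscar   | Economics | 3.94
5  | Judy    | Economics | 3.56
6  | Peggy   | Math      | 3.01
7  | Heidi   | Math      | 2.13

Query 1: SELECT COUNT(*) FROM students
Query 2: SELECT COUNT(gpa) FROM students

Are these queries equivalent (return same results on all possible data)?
No, not equivalent

Query 1 returns: [(7,)]
Query 2 returns: [(6,)]

Reason: COUNT(*) includes NULLs, COUNT(column) excludes them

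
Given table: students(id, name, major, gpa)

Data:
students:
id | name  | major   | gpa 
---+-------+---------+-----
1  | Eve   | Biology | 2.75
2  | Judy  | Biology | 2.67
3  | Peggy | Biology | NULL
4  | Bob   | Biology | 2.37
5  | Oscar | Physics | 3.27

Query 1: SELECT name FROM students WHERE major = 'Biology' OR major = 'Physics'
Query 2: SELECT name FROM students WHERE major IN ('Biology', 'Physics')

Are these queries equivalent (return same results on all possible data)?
Yes, equivalent

Both queries return: [('Bob',), ('Eve',), ('Judy',), ('Oscar',), ('Peggy',)]

Reason: OR vs IN are equivalent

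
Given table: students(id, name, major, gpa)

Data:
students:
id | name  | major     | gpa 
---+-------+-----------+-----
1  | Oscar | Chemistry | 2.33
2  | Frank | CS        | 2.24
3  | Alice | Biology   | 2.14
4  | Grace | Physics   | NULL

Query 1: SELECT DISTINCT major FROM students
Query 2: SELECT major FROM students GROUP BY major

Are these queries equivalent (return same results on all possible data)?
Yes, equivalent

Both queries return: [('Biology',), ('CS',), ('Chemistry',), ('Physics',)]

Reason: Both get unique majors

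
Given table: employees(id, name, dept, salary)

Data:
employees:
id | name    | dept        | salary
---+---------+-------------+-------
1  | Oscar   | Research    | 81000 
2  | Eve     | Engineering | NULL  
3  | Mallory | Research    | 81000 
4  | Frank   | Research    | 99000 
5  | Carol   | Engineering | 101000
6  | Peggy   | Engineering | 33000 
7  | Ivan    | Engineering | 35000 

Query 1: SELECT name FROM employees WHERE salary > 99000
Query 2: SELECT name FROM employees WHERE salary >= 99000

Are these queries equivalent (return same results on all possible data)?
No, not equivalent

Query 1 returns: [('Carol',)]
Query 2 returns: [('Frank',), ('Carol',)]

Reason: > vs >= gives different results when salary = 99000 exists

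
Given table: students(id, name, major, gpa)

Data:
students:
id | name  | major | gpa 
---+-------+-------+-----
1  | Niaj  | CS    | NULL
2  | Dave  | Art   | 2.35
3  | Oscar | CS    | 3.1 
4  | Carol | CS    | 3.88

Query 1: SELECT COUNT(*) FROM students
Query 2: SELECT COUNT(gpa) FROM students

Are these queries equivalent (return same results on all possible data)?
No, not equivalent

Query 1 returns: [(4,)]
Query 2 returns: [(3,)]

Reason: COUNT(*) includes NULLs, COUNT(column) excludes them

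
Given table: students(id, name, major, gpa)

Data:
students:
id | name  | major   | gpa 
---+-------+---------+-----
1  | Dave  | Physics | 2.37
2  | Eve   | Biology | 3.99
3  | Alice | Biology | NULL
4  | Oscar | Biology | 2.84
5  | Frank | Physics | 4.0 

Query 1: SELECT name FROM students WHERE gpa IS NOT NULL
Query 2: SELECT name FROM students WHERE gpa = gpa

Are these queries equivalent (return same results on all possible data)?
Yes, equivalent

Both queries return: [('Dave',), ('Eve',), ('Frank',), ('Oscar',)]

Reason: IS NOT NULL vs self-equality (both exclude NULLs)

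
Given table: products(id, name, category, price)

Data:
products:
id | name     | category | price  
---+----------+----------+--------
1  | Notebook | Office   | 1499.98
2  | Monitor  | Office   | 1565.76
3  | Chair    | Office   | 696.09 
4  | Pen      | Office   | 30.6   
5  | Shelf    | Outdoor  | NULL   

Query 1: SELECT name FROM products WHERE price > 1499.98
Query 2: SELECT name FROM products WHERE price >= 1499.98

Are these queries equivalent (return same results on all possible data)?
No, not equivalent

Query 1 returns: [('Monitor',)]
Query 2 returns: [('Notebook',), ('Monitor',)]

Reason: > vs >= gives different results when price = 1499.98 exists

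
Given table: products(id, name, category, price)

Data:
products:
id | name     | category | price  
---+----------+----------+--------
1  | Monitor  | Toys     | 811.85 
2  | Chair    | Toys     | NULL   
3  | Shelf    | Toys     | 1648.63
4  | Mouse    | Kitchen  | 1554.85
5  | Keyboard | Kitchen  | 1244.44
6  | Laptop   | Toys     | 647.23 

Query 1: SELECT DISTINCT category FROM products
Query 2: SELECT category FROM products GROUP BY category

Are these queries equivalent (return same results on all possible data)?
Yes, equivalent

Both queries return: [('Kitchen',), ('Toys',)]

Reason: Both get unique categorys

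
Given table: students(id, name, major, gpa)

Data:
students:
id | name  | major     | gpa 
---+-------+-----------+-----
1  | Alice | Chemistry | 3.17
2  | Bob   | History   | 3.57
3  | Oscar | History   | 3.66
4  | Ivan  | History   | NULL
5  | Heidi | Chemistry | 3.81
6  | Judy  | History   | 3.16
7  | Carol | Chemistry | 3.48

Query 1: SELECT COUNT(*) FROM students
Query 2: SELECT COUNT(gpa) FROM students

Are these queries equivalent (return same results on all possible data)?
No, not equivalent

Query 1 returns: [(7,)]
Query 2 returns: [(6,)]

Reason: COUNT(*) includes NULLs, COUNT(column) excludes them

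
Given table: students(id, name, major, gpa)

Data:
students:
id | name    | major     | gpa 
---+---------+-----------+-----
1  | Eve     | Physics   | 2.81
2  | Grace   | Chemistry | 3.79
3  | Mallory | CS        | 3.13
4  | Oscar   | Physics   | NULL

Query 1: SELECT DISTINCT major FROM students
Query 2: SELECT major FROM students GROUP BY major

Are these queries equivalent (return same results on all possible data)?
Yes, equivalent

Both queries return: [('CS',), ('Chemistry',), ('Physics',)]

Reason: Both get unique majors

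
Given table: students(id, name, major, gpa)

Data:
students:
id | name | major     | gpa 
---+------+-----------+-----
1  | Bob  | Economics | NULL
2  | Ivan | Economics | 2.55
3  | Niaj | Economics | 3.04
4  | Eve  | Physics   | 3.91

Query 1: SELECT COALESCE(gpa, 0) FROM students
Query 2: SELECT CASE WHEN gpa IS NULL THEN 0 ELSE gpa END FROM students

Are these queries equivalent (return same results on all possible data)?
Yes, equivalent

Both queries return: [(0,), (2.55,), (3.04,), (3.91,)]

Reason: COALESCE vs CASE for NULL handling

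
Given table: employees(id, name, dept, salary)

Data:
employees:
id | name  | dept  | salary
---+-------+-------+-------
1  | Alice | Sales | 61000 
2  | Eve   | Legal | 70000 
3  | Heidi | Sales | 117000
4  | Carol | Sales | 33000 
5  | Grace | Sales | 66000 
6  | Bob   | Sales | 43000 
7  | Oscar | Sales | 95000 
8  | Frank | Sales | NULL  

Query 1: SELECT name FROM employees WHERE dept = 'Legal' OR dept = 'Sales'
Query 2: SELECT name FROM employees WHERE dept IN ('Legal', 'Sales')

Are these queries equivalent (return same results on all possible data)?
Yes, equivalent

Both queries return: [('Alice',), ('Bob',), ('Carol',), ('Eve',), ('Frank',), ('Grace',), ('Heidi',), ('Oscar',)]

Reason: OR vs IN are equivalent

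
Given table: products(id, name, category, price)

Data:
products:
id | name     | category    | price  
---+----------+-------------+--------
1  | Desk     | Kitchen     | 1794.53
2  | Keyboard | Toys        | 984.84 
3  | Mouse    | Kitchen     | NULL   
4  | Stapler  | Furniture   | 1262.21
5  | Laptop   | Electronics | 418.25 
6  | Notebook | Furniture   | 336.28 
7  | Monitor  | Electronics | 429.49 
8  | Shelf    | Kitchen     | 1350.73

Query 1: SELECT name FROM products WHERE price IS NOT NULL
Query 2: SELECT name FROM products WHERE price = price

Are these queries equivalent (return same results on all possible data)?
Yes, equivalent

Both queries return: [('Desk',), ('Keyboard',), ('Laptop',), ('Monitor',), ('Notebook',), ('Shelf',), ('Stapler',)]

Reason: IS NOT NULL vs self-equality (both exclude NULLs)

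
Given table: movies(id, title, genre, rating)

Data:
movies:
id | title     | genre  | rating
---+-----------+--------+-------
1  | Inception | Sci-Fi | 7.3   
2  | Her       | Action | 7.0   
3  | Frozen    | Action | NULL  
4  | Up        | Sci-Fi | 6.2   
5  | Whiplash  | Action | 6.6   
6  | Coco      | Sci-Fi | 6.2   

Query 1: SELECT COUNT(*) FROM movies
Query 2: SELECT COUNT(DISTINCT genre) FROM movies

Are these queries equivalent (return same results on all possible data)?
No, not equivalent

Query 1 returns: [(6,)]
Query 2 returns: [(2,)]

Reason: COUNT(*) counts rows, COUNT(DISTINCT genre) counts unique genres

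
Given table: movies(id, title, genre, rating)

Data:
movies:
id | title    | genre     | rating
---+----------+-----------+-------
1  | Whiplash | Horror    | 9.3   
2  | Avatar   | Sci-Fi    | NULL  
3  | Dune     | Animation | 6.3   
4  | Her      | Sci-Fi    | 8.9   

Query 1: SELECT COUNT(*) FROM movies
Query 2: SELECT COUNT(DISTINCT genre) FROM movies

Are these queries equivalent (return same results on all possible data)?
No, not equivalent

Query 1 returns: [(4,)]
Query 2 returns: [(3,)]

Reason: COUNT(*) counts rows, COUNT(DISTINCT genre) counts unique genres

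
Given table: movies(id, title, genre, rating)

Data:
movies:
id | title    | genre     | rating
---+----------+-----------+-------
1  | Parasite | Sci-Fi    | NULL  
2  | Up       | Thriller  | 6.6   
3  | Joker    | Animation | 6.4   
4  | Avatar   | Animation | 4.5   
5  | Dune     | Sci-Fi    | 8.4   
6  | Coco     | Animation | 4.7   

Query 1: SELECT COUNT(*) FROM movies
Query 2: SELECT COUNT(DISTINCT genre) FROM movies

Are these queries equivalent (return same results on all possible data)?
No, not equivalent

Query 1 returns: [(6,)]
Query 2 returns: [(3,)]

Reason: COUNT(*) counts rows, COUNT(DISTINCT genre) counts unique genres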